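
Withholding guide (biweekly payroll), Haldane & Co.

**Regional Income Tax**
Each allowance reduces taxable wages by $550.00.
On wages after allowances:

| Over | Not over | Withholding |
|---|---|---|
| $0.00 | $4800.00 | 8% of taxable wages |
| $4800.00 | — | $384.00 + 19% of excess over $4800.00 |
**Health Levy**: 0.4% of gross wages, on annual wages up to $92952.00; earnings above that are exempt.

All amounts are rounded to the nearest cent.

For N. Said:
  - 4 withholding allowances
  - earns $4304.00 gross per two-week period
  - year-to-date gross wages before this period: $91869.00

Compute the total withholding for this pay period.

$172.65

Regional Income Tax: taxable = $4304.00 − 4×$550.00 = $2104.00
  8% × $2104.00 = $168.32
Health Levy: cap $92952.00 − YTD $91869.00 = $1083.00 subject; 0.4% × $1083.00 = $4.33
Total: $168.32 + $4.33 = $172.65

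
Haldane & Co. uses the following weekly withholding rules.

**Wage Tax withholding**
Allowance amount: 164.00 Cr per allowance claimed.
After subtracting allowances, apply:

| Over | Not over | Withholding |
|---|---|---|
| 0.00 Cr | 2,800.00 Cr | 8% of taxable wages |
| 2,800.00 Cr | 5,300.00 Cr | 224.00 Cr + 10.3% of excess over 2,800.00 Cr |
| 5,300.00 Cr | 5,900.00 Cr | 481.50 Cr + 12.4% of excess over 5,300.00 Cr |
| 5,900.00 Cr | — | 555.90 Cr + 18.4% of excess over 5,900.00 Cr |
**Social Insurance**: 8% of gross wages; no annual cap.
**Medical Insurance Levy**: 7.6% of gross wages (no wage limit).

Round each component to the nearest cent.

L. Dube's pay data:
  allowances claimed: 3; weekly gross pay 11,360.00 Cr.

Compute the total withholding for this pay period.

Wage Tax: taxable = 11,360.00 Cr − 3×164.00 Cr = 10,868.00 Cr
  555.90 Cr + 18.4% × (10,868.00 Cr − 5,900.00 Cr) = 555.90 Cr + 18.4% × 4,968.00 Cr = 1,470.01 Cr
Social Insurance: 8% × 11,360.00 Cr = 908.80 Cr
Medical Insurance Levy: 7.6% × 11,360.00 Cr = 863.36 Cr
Total: 1,470.01 Cr + 908.80 Cr + 863.36 Cr = 3,242.17 Cr

3,242.17 Cr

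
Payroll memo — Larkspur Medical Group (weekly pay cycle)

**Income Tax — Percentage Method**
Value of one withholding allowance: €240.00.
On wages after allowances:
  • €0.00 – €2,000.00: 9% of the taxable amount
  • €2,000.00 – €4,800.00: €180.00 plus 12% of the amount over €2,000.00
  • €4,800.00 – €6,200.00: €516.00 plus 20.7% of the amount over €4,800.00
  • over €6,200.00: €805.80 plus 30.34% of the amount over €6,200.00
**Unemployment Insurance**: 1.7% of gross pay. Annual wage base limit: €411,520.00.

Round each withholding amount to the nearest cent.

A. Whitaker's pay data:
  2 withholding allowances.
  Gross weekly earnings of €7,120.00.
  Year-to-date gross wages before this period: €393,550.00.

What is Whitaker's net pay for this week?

€6,059.66

Income Tax: taxable = €7,120.00 − 2×€240.00 = €6,640.00
  €805.80 + 30.34% × (€6,640.00 − €6,200.00) = €805.80 + 30.34% × €440.00 = €939.30
Unemployment Insurance: 1.7% × €7,120.00 = €121.04
Total withheld: €939.30 + €121.04 = €1,060.34
Net pay: €7,120.00 − €1,060.34 = €6,059.66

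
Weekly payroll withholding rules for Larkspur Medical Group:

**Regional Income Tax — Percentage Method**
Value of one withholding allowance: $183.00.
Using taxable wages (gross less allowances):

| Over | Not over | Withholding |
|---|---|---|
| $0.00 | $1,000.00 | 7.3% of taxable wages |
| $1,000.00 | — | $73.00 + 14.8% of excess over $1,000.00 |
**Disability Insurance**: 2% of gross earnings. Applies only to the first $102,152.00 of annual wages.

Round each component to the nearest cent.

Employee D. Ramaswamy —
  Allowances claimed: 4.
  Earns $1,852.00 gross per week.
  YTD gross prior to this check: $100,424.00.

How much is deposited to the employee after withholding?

Regional Income Tax: taxable = $1,852.00 − 4×$183.00 = $1,120.00
  $73.00 + 14.8% × ($1,120.00 − $1,000.00) = $73.00 + 14.8% × $120.00 = $90.76
Disability Insurance: cap $102,152.00 − YTD $100,424.00 = $1,728.00 subject; 2% × $1,728.00 = $34.56
Total withheld: $90.76 + $34.56 = $125.32
Net pay: $1,852.00 − $125.32 = $1,726.68

$1,726.68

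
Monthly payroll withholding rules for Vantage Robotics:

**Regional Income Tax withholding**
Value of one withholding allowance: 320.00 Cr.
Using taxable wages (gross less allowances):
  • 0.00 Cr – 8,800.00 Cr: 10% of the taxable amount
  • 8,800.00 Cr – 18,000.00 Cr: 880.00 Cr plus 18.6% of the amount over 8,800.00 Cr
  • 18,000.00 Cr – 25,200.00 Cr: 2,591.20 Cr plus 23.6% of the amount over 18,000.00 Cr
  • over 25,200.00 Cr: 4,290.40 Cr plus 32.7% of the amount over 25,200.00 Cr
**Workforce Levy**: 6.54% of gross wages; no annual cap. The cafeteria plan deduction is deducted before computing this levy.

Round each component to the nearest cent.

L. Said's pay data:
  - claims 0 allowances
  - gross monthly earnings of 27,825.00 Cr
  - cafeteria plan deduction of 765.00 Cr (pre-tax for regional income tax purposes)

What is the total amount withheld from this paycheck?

6,668.34 Cr

Regional Income Tax: taxable = 27,825.00 Cr − 765.00 Cr = 27,060.00 Cr
  4,290.40 Cr + 32.7% × (27,060.00 Cr − 25,200.00 Cr) = 4,290.40 Cr + 32.7% × 1,860.00 Cr = 4,898.62 Cr
Workforce Levy: 6.54% × 27,060.00 Cr = 1,769.72 Cr
Total: 4,898.62 Cr + 1,769.72 Cr = 6,668.34 Cr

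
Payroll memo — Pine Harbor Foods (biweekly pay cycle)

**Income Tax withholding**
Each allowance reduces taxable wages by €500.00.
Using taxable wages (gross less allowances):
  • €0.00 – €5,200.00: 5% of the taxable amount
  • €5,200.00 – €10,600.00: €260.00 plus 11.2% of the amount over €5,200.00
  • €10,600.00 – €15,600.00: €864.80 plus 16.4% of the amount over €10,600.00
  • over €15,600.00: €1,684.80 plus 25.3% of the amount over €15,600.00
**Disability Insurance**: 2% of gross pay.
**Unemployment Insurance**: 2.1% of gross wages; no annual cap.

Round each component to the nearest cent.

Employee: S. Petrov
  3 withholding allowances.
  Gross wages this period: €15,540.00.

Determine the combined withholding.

Income Tax: taxable = €15,540.00 − 3×€500.00 = €14,040.00
  €864.80 + 16.4% × (€14,040.00 − €10,600.00) = €864.80 + 16.4% × €3,440.00 = €1,428.96
Disability Insurance: 2% × €15,540.00 = €310.80
Unemployment Insurance: 2.1% × €15,540.00 = €326.34
Total: €1,428.96 + €310.80 + €326.34 = €2,066.10

€2,066.10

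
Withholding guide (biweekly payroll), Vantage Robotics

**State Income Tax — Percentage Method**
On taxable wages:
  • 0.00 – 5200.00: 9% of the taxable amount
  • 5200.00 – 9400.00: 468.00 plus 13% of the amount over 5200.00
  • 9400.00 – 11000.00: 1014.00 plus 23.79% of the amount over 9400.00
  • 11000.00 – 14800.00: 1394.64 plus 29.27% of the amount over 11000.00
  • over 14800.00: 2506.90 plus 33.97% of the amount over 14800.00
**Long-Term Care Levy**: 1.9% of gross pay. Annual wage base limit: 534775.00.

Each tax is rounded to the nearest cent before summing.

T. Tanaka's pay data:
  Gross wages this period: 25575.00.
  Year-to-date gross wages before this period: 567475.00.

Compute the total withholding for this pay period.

State Income Tax: taxable = 25575.00
  2506.90 + 33.97% × (25575.00 − 14800.00) = 2506.90 + 33.97% × 10775.00 = 6167.17
Long-Term Care Levy: YTD 567475.00 ≥ cap 534775.00 → 0.00
Total: 6167.17 + 0.00 = 6167.17

6167.17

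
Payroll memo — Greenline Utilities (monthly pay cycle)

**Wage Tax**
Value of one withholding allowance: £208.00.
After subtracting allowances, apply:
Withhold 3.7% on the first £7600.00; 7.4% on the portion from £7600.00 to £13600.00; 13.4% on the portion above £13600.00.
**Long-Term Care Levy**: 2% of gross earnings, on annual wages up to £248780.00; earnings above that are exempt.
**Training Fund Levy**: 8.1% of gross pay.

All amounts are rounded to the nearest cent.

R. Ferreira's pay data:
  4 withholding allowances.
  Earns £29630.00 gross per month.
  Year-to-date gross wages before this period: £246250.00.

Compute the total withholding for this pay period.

Wage Tax: taxable = £29630.00 − 4×£208.00 = £28798.00
  £725.20 + 13.4% × (£28798.00 − £13600.00) = £725.20 + 13.4% × £15198.00 = £2761.73
Long-Term Care Levy: cap £248780.00 − YTD £246250.00 = £2530.00 subject; 2% × £2530.00 = £50.60
Training Fund Levy: 8.1% × £29630.00 = £2400.03
Total: £2761.73 + £50.60 + £2400.03 = £5212.36

£5212.36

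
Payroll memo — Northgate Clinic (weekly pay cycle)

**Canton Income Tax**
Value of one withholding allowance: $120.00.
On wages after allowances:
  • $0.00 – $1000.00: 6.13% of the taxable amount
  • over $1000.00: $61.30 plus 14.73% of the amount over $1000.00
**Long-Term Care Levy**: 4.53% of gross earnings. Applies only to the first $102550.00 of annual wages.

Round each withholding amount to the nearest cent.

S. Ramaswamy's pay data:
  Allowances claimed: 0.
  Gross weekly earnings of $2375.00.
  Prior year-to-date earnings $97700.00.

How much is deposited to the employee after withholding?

Canton Income Tax: taxable = $2375.00
  $61.30 + 14.73% × ($2375.00 − $1000.00) = $61.30 + 14.73% × $1375.00 = $263.84
Long-Term Care Levy: 4.53% × $2375.00 = $107.59
Total withheld: $263.84 + $107.59 = $371.43
Net pay: $2375.00 − $371.43 = $2003.57

$2003.57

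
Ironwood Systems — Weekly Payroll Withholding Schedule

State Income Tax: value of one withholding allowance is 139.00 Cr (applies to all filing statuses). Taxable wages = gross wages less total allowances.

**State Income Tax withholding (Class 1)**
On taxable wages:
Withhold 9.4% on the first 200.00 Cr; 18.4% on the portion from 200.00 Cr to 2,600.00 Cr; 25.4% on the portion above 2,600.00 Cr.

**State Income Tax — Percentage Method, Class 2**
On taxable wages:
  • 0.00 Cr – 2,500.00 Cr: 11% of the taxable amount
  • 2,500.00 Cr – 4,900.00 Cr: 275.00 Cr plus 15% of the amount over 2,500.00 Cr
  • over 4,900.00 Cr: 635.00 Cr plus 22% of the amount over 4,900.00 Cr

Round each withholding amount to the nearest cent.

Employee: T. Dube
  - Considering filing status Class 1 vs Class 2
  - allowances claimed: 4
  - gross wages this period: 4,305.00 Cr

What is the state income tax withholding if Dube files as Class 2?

462.35 Cr

State Income Tax (Class 2): taxable = 4,305.00 Cr − 4×139.00 Cr = 3,749.00 Cr
  275.00 Cr + 15% × (3,749.00 Cr − 2,500.00 Cr) = 275.00 Cr + 15% × 1,249.00 Cr = 462.35 Cr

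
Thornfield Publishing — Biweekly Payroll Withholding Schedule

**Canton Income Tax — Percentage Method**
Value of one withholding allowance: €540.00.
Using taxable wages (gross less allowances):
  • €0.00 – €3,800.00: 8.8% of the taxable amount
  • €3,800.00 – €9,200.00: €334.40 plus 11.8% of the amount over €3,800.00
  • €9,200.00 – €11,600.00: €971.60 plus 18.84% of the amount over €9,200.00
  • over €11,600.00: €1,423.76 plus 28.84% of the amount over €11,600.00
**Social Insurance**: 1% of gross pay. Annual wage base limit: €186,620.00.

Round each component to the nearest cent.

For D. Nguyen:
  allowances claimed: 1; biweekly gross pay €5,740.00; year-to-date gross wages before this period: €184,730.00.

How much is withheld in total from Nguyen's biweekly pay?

Canton Income Tax: taxable = €5,740.00 − 1×€540.00 = €5,200.00
  €334.40 + 11.8% × (€5,200.00 − €3,800.00) = €334.40 + 11.8% × €1,400.00 = €499.60
Social Insurance: cap €186,620.00 − YTD €184,730.00 = €1,890.00 subject; 1% × €1,890.00 = €18.90
Total: €499.60 + €18.90 = €518.50

€518.50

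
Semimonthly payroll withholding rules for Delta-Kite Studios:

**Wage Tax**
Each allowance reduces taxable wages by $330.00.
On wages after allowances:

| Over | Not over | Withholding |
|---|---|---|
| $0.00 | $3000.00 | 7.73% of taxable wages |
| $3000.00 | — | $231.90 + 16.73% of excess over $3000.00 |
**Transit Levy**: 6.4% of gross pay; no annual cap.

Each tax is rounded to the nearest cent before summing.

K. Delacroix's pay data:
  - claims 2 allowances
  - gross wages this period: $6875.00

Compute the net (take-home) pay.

$5665.23

Wage Tax: taxable = $6875.00 − 2×$330.00 = $6215.00
  $231.90 + 16.73% × ($6215.00 − $3000.00) = $231.90 + 16.73% × $3215.00 = $769.77
Transit Levy: 6.4% × $6875.00 = $440.00
Total withheld: $769.77 + $440.00 = $1209.77
Net pay: $6875.00 − $1209.77 = $5665.23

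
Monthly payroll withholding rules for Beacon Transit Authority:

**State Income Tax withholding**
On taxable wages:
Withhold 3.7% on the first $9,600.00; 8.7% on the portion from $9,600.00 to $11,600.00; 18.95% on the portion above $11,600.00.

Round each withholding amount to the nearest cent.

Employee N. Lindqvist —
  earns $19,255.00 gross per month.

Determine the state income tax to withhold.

State Income Tax: taxable = $19,255.00
  $529.20 + 18.95% × ($19,255.00 − $11,600.00) = $529.20 + 18.95% × $7,655.00 = $1,979.82

$1,979.82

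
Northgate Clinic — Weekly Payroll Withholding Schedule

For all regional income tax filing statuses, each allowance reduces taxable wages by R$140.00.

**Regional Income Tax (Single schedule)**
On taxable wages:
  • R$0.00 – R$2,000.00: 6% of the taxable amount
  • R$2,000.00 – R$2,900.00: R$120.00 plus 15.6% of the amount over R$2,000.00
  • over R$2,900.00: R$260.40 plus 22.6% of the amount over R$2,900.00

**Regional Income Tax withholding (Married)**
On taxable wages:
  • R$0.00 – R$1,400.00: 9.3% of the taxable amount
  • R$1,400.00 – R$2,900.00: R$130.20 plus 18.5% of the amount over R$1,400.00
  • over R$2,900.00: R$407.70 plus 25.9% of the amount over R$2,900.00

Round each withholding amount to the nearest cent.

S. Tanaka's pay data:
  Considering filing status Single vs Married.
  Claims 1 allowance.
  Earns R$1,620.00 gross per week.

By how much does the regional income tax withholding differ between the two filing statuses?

R$56.20

Regional Income Tax (Single): taxable = R$1,620.00 − 1×R$140.00 = R$1,480.00
  6% × R$1,480.00 = R$88.80
Regional Income Tax (Married): taxable = R$1,620.00 − 1×R$140.00 = R$1,480.00
  R$130.20 + 18.5% × (R$1,480.00 − R$1,400.00) = R$130.20 + 18.5% × R$80.00 = R$145.00
Difference: |R$88.80 − R$145.00| = R$56.20 (higher under Married)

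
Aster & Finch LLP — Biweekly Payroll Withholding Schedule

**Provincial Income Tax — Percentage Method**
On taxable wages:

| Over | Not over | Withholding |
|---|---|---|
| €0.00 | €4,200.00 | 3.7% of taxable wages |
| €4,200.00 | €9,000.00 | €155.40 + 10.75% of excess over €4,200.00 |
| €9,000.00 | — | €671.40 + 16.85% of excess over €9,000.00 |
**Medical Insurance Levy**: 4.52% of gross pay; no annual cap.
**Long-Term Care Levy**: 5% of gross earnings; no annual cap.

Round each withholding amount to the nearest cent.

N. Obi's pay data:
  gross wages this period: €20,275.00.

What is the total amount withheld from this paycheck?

Provincial Income Tax: taxable = €20,275.00
  €671.40 + 16.85% × (€20,275.00 − €9,000.00) = €671.40 + 16.85% × €11,275.00 = €2,571.24
Medical Insurance Levy: 4.52% × €20,275.00 = €916.43
Long-Term Care Levy: 5% × €20,275.00 = €1,013.75
Total: €2,571.24 + €916.43 + €1,013.75 = €4,501.42

€4,501.42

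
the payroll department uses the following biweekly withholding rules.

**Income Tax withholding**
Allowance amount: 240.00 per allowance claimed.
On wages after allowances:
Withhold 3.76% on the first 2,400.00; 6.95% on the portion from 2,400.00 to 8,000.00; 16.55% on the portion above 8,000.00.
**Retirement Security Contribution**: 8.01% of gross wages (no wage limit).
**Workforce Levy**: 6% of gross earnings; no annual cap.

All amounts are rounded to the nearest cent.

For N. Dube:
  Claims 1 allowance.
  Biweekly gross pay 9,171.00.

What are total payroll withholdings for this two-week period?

Income Tax: taxable = 9,171.00 − 1×240.00 = 8,931.00
  479.44 + 16.55% × (8,931.00 − 8,000.00) = 479.44 + 16.55% × 931.00 = 633.52
Retirement Security Contribution: 8.01% × 9,171.00 = 734.60
Workforce Levy: 6% × 9,171.00 = 550.26
Total: 633.52 + 734.60 + 550.26 = 1,918.38

1,918.38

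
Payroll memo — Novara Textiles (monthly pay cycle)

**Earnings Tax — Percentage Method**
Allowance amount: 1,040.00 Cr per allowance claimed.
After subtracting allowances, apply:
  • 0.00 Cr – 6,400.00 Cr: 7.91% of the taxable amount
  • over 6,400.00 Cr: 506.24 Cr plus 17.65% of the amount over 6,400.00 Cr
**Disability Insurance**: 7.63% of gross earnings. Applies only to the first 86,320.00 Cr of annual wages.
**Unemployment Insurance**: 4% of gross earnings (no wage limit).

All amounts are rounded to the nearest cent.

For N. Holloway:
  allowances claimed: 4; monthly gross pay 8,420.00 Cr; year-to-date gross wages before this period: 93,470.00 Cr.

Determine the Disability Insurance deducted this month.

0.00 Cr

Disability Insurance: YTD 93,470.00 Cr ≥ cap 86,320.00 Cr → 0.00 Cr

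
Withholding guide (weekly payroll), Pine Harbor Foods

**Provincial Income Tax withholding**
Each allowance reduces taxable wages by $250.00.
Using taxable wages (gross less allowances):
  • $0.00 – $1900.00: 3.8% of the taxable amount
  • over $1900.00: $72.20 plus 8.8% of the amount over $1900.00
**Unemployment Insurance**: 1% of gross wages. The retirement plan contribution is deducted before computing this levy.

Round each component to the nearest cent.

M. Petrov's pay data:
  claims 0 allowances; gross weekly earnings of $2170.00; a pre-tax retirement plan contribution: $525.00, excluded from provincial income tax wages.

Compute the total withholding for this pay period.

$78.96

Provincial Income Tax: taxable = $2170.00 − $525.00 = $1645.00
  3.8% × $1645.00 = $62.51
Unemployment Insurance: 1% × $1645.00 = $16.45
Total: $62.51 + $16.45 = $78.96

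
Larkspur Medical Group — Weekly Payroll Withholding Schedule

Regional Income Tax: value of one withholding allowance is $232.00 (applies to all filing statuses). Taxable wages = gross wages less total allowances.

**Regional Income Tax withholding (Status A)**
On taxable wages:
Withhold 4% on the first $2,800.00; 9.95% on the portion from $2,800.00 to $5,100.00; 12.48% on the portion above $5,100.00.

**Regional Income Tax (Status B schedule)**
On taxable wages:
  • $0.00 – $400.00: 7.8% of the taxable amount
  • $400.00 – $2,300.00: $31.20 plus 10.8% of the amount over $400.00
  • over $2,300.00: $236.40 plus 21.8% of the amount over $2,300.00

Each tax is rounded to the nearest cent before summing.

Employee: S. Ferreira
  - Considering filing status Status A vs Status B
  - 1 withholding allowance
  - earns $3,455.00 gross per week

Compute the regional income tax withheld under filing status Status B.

$437.61

Regional Income Tax (Status B): taxable = $3,455.00 − 1×$232.00 = $3,223.00
  $236.40 + 21.8% × ($3,223.00 − $2,300.00) = $236.40 + 21.8% × $923.00 = $437.61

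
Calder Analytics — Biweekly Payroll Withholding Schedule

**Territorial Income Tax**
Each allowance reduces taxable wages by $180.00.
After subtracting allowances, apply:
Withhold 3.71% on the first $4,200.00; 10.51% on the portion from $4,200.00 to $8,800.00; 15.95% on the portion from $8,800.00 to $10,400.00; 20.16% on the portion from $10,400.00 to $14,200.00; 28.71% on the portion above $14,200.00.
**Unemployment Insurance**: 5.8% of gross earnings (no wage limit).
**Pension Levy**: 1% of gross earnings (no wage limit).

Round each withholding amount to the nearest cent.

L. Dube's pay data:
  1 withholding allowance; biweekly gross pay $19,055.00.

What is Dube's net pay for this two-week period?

$14,756.51

Territorial Income Tax: taxable = $19,055.00 − 1×$180.00 = $18,875.00
  $1,660.56 + 28.71% × ($18,875.00 − $14,200.00) = $1,660.56 + 28.71% × $4,675.00 = $3,002.75
Unemployment Insurance: 5.8% × $19,055.00 = $1,105.19
Pension Levy: 1% × $19,055.00 = $190.55
Total withheld: $3,002.75 + $1,105.19 + $190.55 = $4,298.49
Net pay: $19,055.00 − $4,298.49 = $14,756.51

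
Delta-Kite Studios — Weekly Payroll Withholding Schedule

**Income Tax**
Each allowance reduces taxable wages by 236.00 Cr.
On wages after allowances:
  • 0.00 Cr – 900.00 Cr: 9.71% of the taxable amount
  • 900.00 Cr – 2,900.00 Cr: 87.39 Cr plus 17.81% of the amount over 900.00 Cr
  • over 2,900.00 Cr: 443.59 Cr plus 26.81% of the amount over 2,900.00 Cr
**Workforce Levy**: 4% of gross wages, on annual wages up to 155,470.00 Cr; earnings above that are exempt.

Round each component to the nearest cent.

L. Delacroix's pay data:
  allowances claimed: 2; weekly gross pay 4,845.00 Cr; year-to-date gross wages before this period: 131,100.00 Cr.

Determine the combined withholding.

1,032.30 Cr

Income Tax: taxable = 4,845.00 Cr − 2×236.00 Cr = 4,373.00 Cr
  443.59 Cr + 26.81% × (4,373.00 Cr − 2,900.00 Cr) = 443.59 Cr + 26.81% × 1,473.00 Cr = 838.50 Cr
Workforce Levy: 4% × 4,845.00 Cr = 193.80 Cr
Total: 838.50 Cr + 193.80 Cr = 1,032.30 Cr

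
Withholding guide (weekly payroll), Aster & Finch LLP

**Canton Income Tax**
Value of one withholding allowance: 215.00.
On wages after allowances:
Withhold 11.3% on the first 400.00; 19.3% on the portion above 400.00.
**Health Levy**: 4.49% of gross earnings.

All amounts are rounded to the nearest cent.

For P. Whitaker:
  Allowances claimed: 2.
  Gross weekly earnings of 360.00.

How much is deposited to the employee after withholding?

343.84

Canton Income Tax: taxable = 360.00 − 2×215.00 = -70.00
  Taxable ≤ 0 → 0.00
Health Levy: 4.49% × 360.00 = 16.16
Total withheld: 0.00 + 16.16 = 16.16
Net pay: 360.00 − 16.16 = 343.84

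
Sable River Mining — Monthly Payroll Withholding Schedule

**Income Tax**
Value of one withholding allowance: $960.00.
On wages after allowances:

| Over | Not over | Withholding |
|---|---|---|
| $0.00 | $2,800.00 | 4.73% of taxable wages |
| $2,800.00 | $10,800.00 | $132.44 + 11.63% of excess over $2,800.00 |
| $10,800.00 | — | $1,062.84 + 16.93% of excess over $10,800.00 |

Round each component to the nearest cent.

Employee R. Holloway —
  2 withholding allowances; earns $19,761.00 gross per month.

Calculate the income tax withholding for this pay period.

$2,254.88

Income Tax: taxable = $19,761.00 − 2×$960.00 = $17,841.00
  $1,062.84 + 16.93% × ($17,841.00 − $10,800.00) = $1,062.84 + 16.93% × $7,041.00 = $2,254.88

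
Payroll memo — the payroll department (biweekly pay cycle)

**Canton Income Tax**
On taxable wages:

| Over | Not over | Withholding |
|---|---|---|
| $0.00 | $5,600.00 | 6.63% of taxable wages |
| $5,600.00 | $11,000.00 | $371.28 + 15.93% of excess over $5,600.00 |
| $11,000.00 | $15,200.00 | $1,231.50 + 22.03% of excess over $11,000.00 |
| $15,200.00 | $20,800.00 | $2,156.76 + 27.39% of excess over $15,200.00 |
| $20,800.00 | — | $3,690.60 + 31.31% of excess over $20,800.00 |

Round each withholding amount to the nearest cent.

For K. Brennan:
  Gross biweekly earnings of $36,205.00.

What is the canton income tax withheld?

$8,513.91

Canton Income Tax: taxable = $36,205.00
  $3,690.60 + 31.31% × ($36,205.00 − $20,800.00) = $3,690.60 + 31.31% × $15,405.00 = $8,513.91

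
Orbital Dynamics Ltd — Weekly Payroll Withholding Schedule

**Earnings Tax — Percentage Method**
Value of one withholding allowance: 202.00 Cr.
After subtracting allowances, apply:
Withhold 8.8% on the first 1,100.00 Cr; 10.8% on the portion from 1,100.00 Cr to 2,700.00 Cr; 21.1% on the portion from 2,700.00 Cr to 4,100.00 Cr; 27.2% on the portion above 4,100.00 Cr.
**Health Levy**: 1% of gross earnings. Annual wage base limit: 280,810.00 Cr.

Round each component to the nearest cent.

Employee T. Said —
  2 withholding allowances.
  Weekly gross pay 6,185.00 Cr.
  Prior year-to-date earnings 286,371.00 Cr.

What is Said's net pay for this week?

Earnings Tax: taxable = 6,185.00 Cr − 2×202.00 Cr = 5,781.00 Cr
  565.00 Cr + 27.2% × (5,781.00 Cr − 4,100.00 Cr) = 565.00 Cr + 27.2% × 1,681.00 Cr = 1,022.23 Cr
Health Levy: YTD 286,371.00 Cr ≥ cap 280,810.00 Cr → 0.00 Cr
Total withheld: 1,022.23 Cr + 0.00 Cr = 1,022.23 Cr
Net pay: 6,185.00 Cr − 1,022.23 Cr = 5,162.77 Cr

5,162.77 Cr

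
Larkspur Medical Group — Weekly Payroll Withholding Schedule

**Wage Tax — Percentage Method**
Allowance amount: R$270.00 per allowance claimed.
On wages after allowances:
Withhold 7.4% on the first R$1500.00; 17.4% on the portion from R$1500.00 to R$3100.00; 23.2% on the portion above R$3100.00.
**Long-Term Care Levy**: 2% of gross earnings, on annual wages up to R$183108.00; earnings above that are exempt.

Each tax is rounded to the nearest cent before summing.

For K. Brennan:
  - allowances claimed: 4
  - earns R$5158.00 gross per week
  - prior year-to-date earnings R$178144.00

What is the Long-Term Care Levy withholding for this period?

Long-Term Care Levy: cap R$183108.00 − YTD R$178144.00 = R$4964.00 subject; 2% × R$4964.00 = R$99.28

R$99.28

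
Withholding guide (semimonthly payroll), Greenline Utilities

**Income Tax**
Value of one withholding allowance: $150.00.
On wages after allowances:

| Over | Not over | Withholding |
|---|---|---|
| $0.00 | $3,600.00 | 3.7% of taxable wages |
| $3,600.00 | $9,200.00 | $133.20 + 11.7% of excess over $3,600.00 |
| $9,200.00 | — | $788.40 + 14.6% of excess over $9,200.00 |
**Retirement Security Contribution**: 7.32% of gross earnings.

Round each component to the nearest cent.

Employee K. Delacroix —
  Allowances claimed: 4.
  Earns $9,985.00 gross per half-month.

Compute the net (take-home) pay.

$8,438.69

Income Tax: taxable = $9,985.00 − 4×$150.00 = $9,385.00
  $788.40 + 14.6% × ($9,385.00 − $9,200.00) = $788.40 + 14.6% × $185.00 = $815.41
Retirement Security Contribution: 7.32% × $9,985.00 = $730.90
Total withheld: $815.41 + $730.90 = $1,546.31
Net pay: $9,985.00 − $1,546.31 = $8,438.69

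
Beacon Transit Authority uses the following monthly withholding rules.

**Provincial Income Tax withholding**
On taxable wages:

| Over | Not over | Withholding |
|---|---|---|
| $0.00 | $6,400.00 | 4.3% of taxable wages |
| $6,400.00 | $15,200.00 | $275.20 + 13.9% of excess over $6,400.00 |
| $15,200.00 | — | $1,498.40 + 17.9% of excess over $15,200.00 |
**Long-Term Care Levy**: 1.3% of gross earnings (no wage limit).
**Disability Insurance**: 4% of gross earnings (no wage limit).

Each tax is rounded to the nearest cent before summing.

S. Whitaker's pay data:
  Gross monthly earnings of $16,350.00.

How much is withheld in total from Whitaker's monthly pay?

$2,570.80

Provincial Income Tax: taxable = $16,350.00
  $1,498.40 + 17.9% × ($16,350.00 − $15,200.00) = $1,498.40 + 17.9% × $1,150.00 = $1,704.25
Long-Term Care Levy: 1.3% × $16,350.00 = $212.55
Disability Insurance: 4% × $16,350.00 = $654.00
Total: $1,704.25 + $212.55 + $654.00 = $2,570.80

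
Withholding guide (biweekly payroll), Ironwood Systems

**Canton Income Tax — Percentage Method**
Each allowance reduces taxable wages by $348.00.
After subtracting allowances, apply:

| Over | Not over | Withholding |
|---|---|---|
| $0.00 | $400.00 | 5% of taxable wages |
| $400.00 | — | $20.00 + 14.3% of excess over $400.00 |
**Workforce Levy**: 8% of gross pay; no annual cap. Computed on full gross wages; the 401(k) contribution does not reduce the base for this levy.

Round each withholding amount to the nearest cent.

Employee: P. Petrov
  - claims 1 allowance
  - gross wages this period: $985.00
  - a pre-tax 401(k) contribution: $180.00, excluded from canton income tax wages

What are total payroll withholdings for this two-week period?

Canton Income Tax: taxable = $985.00 − $180.00 − 1×$348.00 = $457.00
  $20.00 + 14.3% × ($457.00 − $400.00) = $20.00 + 14.3% × $57.00 = $28.15
Workforce Levy: 8% × $985.00 = $78.80
Total: $28.15 + $78.80 = $106.95

$106.95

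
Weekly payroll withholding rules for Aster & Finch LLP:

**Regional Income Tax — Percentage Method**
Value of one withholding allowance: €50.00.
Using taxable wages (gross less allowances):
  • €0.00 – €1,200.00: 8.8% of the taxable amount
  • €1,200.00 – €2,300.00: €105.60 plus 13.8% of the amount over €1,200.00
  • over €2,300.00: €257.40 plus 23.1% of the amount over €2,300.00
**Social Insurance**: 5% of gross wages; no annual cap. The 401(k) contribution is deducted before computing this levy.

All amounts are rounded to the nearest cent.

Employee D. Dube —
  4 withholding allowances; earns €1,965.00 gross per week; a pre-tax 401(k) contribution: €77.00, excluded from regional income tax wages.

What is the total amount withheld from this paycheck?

€267.34

Regional Income Tax: taxable = €1,965.00 − €77.00 − 4×€50.00 = €1,688.00
  €105.60 + 13.8% × (€1,688.00 − €1,200.00) = €105.60 + 13.8% × €488.00 = €172.94
Social Insurance: 5% × €1,888.00 = €94.40
Total: €172.94 + €94.40 = €267.34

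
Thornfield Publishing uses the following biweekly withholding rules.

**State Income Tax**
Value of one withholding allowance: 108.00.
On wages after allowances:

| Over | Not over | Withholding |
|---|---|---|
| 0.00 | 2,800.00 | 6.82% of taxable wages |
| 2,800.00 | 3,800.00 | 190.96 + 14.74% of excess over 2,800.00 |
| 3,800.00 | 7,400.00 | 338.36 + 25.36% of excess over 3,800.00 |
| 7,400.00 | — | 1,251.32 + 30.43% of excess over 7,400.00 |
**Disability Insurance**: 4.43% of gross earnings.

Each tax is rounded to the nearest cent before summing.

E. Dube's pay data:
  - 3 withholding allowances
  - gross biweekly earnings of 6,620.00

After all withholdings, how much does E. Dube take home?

State Income Tax: taxable = 6,620.00 − 3×108.00 = 6,296.00
  338.36 + 25.36% × (6,296.00 − 3,800.00) = 338.36 + 25.36% × 2,496.00 = 971.35
Disability Insurance: 4.43% × 6,620.00 = 293.27
Total withheld: 971.35 + 293.27 = 1,264.62
Net pay: 6,620.00 − 1,264.62 = 5,355.38

5,355.38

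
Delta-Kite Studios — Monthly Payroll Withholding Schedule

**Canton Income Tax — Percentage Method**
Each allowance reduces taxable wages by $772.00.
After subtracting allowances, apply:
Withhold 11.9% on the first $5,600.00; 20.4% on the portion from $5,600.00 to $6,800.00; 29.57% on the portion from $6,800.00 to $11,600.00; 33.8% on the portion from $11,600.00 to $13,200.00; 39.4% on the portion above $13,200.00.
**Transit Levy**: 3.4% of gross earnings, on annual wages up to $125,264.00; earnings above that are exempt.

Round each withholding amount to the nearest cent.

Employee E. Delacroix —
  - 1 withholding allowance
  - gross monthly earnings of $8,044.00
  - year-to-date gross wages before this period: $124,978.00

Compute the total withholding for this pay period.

Canton Income Tax: taxable = $8,044.00 − 1×$772.00 = $7,272.00
  $911.20 + 29.57% × ($7,272.00 − $6,800.00) = $911.20 + 29.57% × $472.00 = $1,050.77
Transit Levy: cap $125,264.00 − YTD $124,978.00 = $286.00 subject; 3.4% × $286.00 = $9.72
Total: $1,050.77 + $9.72 = $1,060.49

$1,060.49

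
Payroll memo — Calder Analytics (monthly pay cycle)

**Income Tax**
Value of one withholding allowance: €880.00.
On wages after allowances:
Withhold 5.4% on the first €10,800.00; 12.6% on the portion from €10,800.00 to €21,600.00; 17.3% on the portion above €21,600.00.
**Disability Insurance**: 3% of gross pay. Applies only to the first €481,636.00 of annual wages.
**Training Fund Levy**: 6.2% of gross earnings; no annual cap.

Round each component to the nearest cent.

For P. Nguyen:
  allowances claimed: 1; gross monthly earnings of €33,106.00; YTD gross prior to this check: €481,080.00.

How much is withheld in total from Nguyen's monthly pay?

€5,851.55

Income Tax: taxable = €33,106.00 − 1×€880.00 = €32,226.00
  €1,944.00 + 17.3% × (€32,226.00 − €21,600.00) = €1,944.00 + 17.3% × €10,626.00 = €3,782.30
Disability Insurance: cap €481,636.00 − YTD €481,080.00 = €556.00 subject; 3% × €556.00 = €16.68
Training Fund Levy: 6.2% × €33,106.00 = €2,052.57
Total: €3,782.30 + €16.68 + €2,052.57 = €5,851.55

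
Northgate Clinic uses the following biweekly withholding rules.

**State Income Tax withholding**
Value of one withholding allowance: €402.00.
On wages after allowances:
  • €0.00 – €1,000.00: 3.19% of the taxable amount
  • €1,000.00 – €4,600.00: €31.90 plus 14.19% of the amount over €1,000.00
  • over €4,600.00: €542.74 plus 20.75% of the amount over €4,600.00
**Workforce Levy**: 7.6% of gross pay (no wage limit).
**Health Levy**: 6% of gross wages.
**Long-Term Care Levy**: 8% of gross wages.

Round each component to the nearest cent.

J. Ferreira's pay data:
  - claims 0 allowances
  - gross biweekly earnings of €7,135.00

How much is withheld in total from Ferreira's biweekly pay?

€2,609.91

State Income Tax: taxable = €7,135.00
  €542.74 + 20.75% × (€7,135.00 − €4,600.00) = €542.74 + 20.75% × €2,535.00 = €1,068.75
Workforce Levy: 7.6% × €7,135.00 = €542.26
Health Levy: 6% × €7,135.00 = €428.10
Long-Term Care Levy: 8% × €7,135.00 = €570.80
Total: €1,068.75 + €542.26 + €428.10 + €570.80 = €2,609.91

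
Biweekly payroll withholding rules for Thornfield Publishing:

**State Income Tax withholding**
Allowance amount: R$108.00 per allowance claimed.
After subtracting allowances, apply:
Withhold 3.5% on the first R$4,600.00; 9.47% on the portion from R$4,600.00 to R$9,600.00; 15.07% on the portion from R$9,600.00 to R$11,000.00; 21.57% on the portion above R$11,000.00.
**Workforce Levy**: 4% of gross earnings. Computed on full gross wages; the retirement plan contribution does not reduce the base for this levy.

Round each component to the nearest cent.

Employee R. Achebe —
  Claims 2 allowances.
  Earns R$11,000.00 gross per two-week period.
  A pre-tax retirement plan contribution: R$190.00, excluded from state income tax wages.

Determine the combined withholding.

R$1,224.30

State Income Tax: taxable = R$11,000.00 − R$190.00 − 2×R$108.00 = R$10,594.00
  R$634.50 + 15.07% × (R$10,594.00 − R$9,600.00) = R$634.50 + 15.07% × R$994.00 = R$784.30
Workforce Levy: 4% × R$11,000.00 = R$440.00
Total: R$784.30 + R$440.00 = R$1,224.30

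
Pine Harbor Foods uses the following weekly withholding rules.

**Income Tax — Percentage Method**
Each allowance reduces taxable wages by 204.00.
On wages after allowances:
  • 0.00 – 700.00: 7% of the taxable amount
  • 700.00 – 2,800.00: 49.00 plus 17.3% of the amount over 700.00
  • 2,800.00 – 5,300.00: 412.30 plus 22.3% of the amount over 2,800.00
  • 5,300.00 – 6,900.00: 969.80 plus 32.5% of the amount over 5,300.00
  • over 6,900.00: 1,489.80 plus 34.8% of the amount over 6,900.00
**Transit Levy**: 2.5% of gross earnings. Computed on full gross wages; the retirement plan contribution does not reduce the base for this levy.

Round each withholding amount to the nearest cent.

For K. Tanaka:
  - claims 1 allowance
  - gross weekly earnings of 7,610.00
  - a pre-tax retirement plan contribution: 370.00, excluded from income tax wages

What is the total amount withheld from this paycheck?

Income Tax: taxable = 7,610.00 − 370.00 − 1×204.00 = 7,036.00
  1,489.80 + 34.8% × (7,036.00 − 6,900.00) = 1,489.80 + 34.8% × 136.00 = 1,537.13
Transit Levy: 2.5% × 7,610.00 = 190.25
Total: 1,537.13 + 190.25 = 1,727.38

1,727.38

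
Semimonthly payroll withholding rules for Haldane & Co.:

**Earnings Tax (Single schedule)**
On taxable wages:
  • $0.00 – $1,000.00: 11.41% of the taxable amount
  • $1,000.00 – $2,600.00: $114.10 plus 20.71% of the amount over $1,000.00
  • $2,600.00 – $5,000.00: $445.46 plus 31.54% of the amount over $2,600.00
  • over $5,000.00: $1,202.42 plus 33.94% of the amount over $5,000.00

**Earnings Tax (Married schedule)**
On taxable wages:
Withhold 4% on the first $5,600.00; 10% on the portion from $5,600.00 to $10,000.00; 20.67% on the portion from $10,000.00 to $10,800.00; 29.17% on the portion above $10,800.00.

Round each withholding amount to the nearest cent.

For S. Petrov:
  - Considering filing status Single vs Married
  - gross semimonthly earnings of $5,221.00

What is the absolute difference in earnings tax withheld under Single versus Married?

Earnings Tax (Single): taxable = $5,221.00
  $1,202.42 + 33.94% × ($5,221.00 − $5,000.00) = $1,202.42 + 33.94% × $221.00 = $1,277.43
Earnings Tax (Married): taxable = $5,221.00
  4% × $5,221.00 = $208.84
Difference: |$1,277.43 − $208.84| = $1,068.59 (higher under Single)

$1,068.59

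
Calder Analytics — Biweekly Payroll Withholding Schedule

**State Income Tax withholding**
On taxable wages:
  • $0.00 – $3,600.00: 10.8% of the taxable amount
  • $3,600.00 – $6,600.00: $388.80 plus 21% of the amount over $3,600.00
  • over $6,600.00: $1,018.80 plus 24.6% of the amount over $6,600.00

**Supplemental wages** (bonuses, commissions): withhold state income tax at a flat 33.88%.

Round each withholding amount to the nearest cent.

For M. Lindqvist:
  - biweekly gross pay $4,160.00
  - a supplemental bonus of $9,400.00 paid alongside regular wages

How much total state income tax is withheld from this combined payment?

$3,691.12

State Income Tax: taxable = $4,160.00
  $388.80 + 21% × ($4,160.00 − $3,600.00) = $388.80 + 21% × $560.00 = $506.40
Supplemental (33.88% flat on bonus): 33.88% × $9,400.00 = $3,184.72
Total state income tax: $506.40 + $3,184.72 = $3,691.12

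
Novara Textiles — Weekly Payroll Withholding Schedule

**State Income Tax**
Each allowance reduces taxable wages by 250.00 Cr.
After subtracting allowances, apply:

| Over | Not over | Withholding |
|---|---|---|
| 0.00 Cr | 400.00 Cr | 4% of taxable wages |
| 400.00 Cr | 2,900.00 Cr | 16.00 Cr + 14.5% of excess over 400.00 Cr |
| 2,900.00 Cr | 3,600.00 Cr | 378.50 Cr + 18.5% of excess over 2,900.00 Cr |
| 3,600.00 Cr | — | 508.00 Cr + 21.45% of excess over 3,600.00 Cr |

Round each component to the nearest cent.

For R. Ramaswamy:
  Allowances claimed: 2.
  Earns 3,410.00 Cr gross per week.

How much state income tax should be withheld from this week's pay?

State Income Tax: taxable = 3,410.00 Cr − 2×250.00 Cr = 2,910.00 Cr
  378.50 Cr + 18.5% × (2,910.00 Cr − 2,900.00 Cr) = 378.50 Cr + 18.5% × 10.00 Cr = 380.35 Cr

380.35 Cr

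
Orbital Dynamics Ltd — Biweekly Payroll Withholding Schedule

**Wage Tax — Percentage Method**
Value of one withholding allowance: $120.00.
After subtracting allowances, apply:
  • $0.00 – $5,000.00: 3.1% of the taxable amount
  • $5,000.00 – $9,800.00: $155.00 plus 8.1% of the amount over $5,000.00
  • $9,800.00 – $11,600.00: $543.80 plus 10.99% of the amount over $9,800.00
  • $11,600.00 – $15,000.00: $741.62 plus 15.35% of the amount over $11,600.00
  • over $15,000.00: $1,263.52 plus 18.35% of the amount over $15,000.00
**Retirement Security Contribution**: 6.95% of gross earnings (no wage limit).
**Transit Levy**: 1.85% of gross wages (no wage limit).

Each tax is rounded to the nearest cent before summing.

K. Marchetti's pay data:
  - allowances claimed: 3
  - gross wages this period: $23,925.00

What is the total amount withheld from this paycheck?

$4,940.60

Wage Tax: taxable = $23,925.00 − 3×$120.00 = $23,565.00
  $1,263.52 + 18.35% × ($23,565.00 − $15,000.00) = $1,263.52 + 18.35% × $8,565.00 = $2,835.20
Retirement Security Contribution: 6.95% × $23,925.00 = $1,662.79
Transit Levy: 1.85% × $23,925.00 = $442.61
Total: $2,835.20 + $1,662.79 + $442.61 = $4,940.60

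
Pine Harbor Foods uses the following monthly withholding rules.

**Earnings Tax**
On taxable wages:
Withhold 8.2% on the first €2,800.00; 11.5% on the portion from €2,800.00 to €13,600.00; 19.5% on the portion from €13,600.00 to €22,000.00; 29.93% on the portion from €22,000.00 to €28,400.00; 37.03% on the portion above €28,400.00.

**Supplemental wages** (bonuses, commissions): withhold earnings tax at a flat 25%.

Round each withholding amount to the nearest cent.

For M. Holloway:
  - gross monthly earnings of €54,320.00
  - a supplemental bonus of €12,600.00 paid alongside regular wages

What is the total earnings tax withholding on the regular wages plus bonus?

€17,773.30

Earnings Tax: taxable = €54,320.00
  €5,025.12 + 37.03% × (€54,320.00 − €28,400.00) = €5,025.12 + 37.03% × €25,920.00 = €14,623.30
Supplemental (25% flat on bonus): 25% × €12,600.00 = €3,150.00
Total earnings tax: €14,623.30 + €3,150.00 = €17,773.30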